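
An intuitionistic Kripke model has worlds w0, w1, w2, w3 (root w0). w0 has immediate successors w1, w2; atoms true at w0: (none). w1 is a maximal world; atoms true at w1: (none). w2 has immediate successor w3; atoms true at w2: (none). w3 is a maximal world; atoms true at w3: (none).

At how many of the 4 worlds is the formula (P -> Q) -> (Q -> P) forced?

4

w0: forces it.
w1: forces it.
w2: forces it.
w3: forces it.
Worlds forcing the formula: {w0, w1, w2, w3}.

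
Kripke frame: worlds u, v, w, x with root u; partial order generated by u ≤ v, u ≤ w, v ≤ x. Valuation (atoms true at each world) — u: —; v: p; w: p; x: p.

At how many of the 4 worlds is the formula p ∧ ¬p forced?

u: does not force it — u ⊮ p ∧ ¬p since u fails p.
v: does not force it — v ⊮ p ∧ ¬p since v fails ¬p.
w: does not force it.
x: does not force it.
Worlds forcing the formula: { }.

0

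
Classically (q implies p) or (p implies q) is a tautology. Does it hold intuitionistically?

This is the Gödel–Dummett linearity axiom, which is not intuitionistically valid.
A Kripke countermodel: worlds u0, u1, u2; order generated by u0 <= u1, u0 <= u2; atoms true at each world — u0:{}; u1:{q}; u2:{p}.
u0 does not force (q implies p) or (p implies q): neither disjunct is forced at u0.
u0 does not force q implies p: at the accessible world u1, u1 forces q but u1 does not force p.
u1 lacks atom p, so u1 does not force p.
So the root u0 does not force the formula.

No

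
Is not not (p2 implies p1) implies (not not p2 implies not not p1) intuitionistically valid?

Yes

This is the distribution of double negation over implication, which is intuitionistically derivable.
Assume not not (p2 implies p1) and not not p2; suppose not p1. Then p2 implies p1 would give not p2 (by contraposition), contradicting not not p2; so not (p2 implies p1), contradicting not not (p2 implies p1). Hence not not p1.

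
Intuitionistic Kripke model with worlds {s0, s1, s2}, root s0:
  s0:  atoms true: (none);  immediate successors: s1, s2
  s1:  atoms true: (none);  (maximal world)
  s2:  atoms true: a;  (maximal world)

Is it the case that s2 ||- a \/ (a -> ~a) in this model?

Yes

s2 ||- a \/ (a -> ~a) via the disjunct a.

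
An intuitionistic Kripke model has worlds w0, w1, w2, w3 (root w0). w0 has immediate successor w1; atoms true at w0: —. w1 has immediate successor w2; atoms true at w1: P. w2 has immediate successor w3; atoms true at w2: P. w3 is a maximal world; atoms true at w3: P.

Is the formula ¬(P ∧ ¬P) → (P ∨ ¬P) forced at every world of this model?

Not every world: w0 ⊮ ¬(P ∧ ¬P) → (P ∨ ¬P).
w0 ⊮ ¬(P ∧ ¬P) → (P ∨ ¬P): already at w0 itself, w0 ⊩ ¬(P ∧ ¬P) but w0 ⊮ P ∨ ¬P.
w0 ⊮ P ∨ ¬P: neither disjunct is forced at w0.

No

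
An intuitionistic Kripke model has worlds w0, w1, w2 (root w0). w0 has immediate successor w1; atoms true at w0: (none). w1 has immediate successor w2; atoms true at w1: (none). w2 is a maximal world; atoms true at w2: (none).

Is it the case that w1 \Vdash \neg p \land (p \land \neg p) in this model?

w1 \nVdash \neg p \land (p \land \neg p) since w1 fails p \land \neg p.

No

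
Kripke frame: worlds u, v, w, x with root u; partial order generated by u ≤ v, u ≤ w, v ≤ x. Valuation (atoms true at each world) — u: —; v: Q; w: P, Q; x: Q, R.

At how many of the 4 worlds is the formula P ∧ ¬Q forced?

0

u: does not force it — u ⊮ P ∧ ¬Q since u fails P.
v: does not force it.
w: does not force it.
x: does not force it.
Worlds forcing the formula: { }.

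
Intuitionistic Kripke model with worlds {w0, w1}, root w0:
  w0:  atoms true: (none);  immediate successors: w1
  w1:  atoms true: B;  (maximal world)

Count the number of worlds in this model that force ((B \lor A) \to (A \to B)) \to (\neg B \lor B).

1

w0: does not force it — w0 \nVdash ((B \lor A) \to (A \to B)) \to (\neg B \lor B): already at w0 itself, w0 \Vdash (B \lor A) \to (A \to B) but w0 \nVdash \neg B \lor B.
w1: forces it.
Worlds forcing the formula: {w1}.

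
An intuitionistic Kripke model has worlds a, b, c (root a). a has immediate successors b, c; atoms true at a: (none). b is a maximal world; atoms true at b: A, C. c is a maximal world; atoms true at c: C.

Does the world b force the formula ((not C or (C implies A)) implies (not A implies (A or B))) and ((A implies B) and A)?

No

b does not force ((not C or (C implies A)) implies (not A implies (A or B))) and ((A implies B) and A) since b fails (A implies B) and A.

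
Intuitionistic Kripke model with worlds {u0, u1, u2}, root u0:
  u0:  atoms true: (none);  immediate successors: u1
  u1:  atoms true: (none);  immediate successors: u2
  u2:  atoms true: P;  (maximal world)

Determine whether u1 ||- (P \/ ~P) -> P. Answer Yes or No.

u1 ||- (P \/ ~P) -> P: every world accessible from u1 that forces P \/ ~P (namely u2) also forces P.

Yes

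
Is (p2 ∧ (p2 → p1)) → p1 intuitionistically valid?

This is modus ponens in implicational form, which is intuitionistically derivable.
If a world forces p2 and p2 → p1, then applying the implication at that world (which is accessible from itself) gives p1.

Yes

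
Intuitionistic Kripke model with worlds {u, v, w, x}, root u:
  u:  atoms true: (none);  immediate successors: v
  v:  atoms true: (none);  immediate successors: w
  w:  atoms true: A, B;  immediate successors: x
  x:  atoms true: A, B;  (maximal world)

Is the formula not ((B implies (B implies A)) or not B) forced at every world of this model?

No

Not every world: u does not force not ((B implies (B implies A)) or not B).
u does not force not ((B implies (B implies A)) or not B) since u is accessible from u and u forces (B implies (B implies A)) or not B.
u forces (B implies (B implies A)) or not B via the disjunct B implies (B implies A).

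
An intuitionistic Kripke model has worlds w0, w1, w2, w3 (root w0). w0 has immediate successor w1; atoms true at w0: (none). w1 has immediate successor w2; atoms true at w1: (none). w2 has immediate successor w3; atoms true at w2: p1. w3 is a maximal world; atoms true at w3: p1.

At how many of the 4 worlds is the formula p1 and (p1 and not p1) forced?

0

w0: does not force it — w0 does not force p1 and (p1 and not p1) since w0 fails p1.
w1: does not force it — w1 does not force p1 and (p1 and not p1) since w1 fails p1.
w2: does not force it — w2 does not force p1 and (p1 and not p1) since w2 fails p1 and not p1.
w3: does not force it.
Worlds forcing the formula: { }.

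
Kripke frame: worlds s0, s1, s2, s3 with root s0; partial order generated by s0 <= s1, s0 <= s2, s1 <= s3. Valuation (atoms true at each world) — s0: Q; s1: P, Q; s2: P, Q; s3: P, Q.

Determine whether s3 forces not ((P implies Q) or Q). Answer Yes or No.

s3 does not force not ((P implies Q) or Q) since s3 is accessible from s3 and s3 forces (P implies Q) or Q.
s3 forces (P implies Q) or Q via the disjunct P implies Q.

No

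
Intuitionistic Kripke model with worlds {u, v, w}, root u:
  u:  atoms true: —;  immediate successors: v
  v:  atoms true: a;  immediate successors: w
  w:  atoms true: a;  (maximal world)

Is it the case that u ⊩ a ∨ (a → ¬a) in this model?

u ⊮ a ∨ (a → ¬a): neither disjunct is forced at u.
u lacks atom a, so u ⊮ a.

No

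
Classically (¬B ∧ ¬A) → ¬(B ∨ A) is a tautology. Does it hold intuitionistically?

Yes

This is a constructively valid De Morgan direction (conjunction of negations to negated disjunction), which is intuitionistically derivable.
If both ¬B and ¬A hold at a world, no accessible world forces B or forces A, so none forces B ∨ A.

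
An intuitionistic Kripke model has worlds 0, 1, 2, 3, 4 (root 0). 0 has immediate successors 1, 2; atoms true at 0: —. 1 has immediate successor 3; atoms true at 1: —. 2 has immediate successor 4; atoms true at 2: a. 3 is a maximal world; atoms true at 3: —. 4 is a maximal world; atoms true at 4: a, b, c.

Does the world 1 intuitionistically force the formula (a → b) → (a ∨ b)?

1 ⊮ (a → b) → (a ∨ b): already at 1 itself, 1 ⊩ a → b but 1 ⊮ a ∨ b.
1 ⊮ a ∨ b: neither disjunct is forced at 1.
1 lacks atom a, so 1 ⊮ a.

No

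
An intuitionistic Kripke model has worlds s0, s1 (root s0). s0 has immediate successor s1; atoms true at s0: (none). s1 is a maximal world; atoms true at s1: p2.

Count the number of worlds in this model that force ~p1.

2

s0: forces it.
s1: forces it.
Worlds forcing the formula: {s0, s1}.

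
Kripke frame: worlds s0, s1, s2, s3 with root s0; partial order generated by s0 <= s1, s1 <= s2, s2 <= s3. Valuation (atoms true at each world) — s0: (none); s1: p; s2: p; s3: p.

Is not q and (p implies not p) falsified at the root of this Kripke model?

s0 does not force not q and (p implies not p) since s0 fails p implies not p.
So the root s0 does not force not q and (p implies not p); the model is a countermodel.

Yes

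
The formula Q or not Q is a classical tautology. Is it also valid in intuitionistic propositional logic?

This is the law of excluded middle, which is not intuitionistically valid.
A Kripke countermodel: worlds w0, w1; order generated by w0 <= w1; atoms true at each world — w0:{}; w1:{Q}.
w0 does not force Q or not Q: neither disjunct is forced at w0.
w0 lacks atom Q, so w0 does not force Q.
So the root w0 does not force the formula.

No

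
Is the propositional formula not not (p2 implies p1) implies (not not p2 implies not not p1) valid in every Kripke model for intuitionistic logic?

This is the distribution of double negation over implication, which is intuitionistically derivable.
Assume not not (p2 implies p1) and not not p2; suppose not p1. Then p2 implies p1 would give not p2 (by contraposition), contradicting not not p2; so not (p2 implies p1), contradicting not not (p2 implies p1). Hence not not p1.

Yes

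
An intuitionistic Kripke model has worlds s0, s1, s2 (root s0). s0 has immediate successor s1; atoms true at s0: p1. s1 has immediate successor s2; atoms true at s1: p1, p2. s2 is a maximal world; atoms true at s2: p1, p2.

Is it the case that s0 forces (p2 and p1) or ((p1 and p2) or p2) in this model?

s0 does not force (p2 and p1) or ((p1 and p2) or p2): neither disjunct is forced at s0.
s0 does not force p2 and p1 since s0 fails p2.

No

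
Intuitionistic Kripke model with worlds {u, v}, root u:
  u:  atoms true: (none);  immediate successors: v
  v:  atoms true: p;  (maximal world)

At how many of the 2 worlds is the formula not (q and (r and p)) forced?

u: forces it.
v: forces it.
Worlds forcing the formula: {u, v}.

2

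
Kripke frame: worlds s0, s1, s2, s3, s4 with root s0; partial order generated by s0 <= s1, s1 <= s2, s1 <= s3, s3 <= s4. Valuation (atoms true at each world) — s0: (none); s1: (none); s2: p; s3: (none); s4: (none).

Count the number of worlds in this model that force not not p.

s0: does not force it — s0 does not force not not p since s3 is accessible from s0 and s3 forces not p.
s1: does not force it — s1 does not force not not p since s3 is accessible from s1 and s3 forces not p.
s2: forces it.
s3: does not force it — s3 does not force not not p since s3 is accessible from s3 and s3 forces not p.
s4: does not force it.
Worlds forcing the formula: {s2}.

1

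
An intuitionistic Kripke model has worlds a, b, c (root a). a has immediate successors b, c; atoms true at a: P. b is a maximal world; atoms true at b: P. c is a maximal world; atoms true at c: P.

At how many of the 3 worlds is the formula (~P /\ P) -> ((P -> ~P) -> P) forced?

a: forces it.
b: forces it.
c: forces it.
Worlds forcing the formula: {a, b, c}.

3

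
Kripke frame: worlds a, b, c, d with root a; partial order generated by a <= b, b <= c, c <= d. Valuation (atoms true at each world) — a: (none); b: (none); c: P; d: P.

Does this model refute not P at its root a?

a does not force not P since c is accessible from a and c forces P.
So the root a does not force not P; the model is a countermodel.

Yes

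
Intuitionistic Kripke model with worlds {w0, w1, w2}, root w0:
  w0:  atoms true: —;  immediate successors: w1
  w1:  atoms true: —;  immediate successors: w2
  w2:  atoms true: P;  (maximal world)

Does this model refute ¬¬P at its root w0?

w0 ⊩ ¬¬P: no world accessible from w0 forces ¬P.
So the root w0 forces ¬¬P; the model is not a countermodel.

No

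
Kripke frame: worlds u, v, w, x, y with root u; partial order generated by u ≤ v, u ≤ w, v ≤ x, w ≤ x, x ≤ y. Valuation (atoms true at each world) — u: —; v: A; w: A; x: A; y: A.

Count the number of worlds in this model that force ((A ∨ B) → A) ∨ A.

5

u: forces it.
v: forces it.
w: forces it.
x: forces it.
y: forces it.
Worlds forcing the formula: {u, v, w, x, y}.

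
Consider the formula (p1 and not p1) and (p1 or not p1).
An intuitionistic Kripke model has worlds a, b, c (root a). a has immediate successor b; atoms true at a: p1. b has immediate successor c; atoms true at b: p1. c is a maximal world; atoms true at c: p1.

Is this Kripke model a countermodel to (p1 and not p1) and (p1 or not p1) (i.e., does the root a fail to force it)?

a does not force (p1 and not p1) and (p1 or not p1) since a fails p1 and not p1.
So the root a does not force (p1 and not p1) and (p1 or not p1); the model is a countermodel.

Yes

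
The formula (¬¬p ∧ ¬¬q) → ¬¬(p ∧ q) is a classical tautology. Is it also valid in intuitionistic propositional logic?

Yes

This is the distribution of double negation over conjunction, which is intuitionistically derivable.
Assume ¬¬p, ¬¬q, and ¬(p ∧ q). From p we'd get ¬q (since p ∧ q is refuted), contradicting ¬¬q; so ¬p, contradicting ¬¬p.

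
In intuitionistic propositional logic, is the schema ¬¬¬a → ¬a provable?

This is triple-negation reduction, which is intuitionistically derivable.
Assume ¬¬¬a and suppose a. Then ¬¬a (double-negation introduction), contradicting ¬¬¬a. So ¬a.

Yes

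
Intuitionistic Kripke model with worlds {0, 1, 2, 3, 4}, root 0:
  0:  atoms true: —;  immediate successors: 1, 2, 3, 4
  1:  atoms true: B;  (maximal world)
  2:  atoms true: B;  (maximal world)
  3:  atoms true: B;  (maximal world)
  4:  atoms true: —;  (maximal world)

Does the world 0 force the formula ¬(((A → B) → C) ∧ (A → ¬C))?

0 ⊩ ¬(((A → B) → C) ∧ (A → ¬C)): no world accessible from 0 forces ((A → B) → C) ∧ (A → ¬C).

Yes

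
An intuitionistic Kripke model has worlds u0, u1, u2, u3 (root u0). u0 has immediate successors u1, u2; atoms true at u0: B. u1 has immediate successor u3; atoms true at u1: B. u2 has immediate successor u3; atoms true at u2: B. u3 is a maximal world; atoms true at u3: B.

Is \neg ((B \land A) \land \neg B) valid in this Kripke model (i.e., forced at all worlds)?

Yes

u0 \Vdash \neg ((B \land A) \land \neg B): no world accessible from u0 forces (B \land A) \land \neg B.
Since the root u0 forces \neg ((B \land A) \land \neg B) and forcing is persistent (monotone upward), every world forces it.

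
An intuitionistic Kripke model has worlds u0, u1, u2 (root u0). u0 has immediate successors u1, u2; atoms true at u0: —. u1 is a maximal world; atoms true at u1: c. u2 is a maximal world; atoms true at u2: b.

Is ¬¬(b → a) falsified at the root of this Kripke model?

u0 ⊮ ¬¬(b → a) since u2 is accessible from u0 and u2 ⊩ ¬(b → a).
u2 ⊩ ¬(b → a): no world accessible from u2 forces b → a.
So the root u0 does not force ¬¬(b → a); the model is a countermodel.

Yes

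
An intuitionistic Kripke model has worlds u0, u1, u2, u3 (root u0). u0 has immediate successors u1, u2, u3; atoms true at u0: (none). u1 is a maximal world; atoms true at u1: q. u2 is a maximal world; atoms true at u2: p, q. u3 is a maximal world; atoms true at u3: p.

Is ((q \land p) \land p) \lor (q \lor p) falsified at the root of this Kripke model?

Yes

u0 \nVdash ((q \land p) \land p) \lor (q \lor p): neither disjunct is forced at u0.
u0 \nVdash (q \land p) \land p since u0 fails q \land p.
So the root u0 does not force ((q \land p) \land p) \lor (q \lor p); the model is a countermodel.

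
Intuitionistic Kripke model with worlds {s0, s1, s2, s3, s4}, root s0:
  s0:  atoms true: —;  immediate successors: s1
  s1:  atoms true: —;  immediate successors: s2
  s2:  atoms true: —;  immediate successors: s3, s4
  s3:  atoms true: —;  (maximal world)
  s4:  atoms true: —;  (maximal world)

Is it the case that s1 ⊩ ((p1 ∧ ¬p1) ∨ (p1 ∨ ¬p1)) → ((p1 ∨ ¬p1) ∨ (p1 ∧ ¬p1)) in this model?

Yes

s1 ⊩ ((p1 ∧ ¬p1) ∨ (p1 ∨ ¬p1)) → ((p1 ∨ ¬p1) ∨ (p1 ∧ ¬p1)): every world accessible from s1 that forces (p1 ∧ ¬p1) ∨ (p1 ∨ ¬p1) (namely s1, s2, s3, s4) also forces (p1 ∨ ¬p1) ∨ (p1 ∧ ¬p1).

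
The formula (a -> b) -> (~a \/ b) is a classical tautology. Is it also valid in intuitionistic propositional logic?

This is the material-implication-as-disjunction principle, which is not intuitionistically valid.
A Kripke countermodel: worlds 0, 1; order generated by 0 <= 1; atoms true at each world — 0:{}; 1:{a,b}.
0 ||-/- (a -> b) -> (~a \/ b): already at 0 itself, 0 ||- a -> b but 0 ||-/- ~a \/ b.
0 ||-/- ~a \/ b: neither disjunct is forced at 0.
0 ||-/- ~a since 1 is accessible from 0 and 1 ||- a.
So the root 0 does not force the formula.

No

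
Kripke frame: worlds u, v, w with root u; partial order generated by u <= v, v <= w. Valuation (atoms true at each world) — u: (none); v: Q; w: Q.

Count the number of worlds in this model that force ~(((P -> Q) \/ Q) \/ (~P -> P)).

u: does not force it — u ||-/- ~(((P -> Q) \/ Q) \/ (~P -> P)) since u is accessible from u and u ||- ((P -> Q) \/ Q) \/ (~P -> P).
v: does not force it — v ||-/- ~(((P -> Q) \/ Q) \/ (~P -> P)) since v is accessible from v and v ||- ((P -> Q) \/ Q) \/ (~P -> P).
w: does not force it.
Worlds forcing the formula: { }.

0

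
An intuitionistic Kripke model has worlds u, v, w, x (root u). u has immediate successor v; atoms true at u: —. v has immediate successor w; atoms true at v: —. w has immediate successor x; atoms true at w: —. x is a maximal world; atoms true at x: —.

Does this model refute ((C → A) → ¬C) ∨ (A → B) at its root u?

u ⊩ ((C → A) → ¬C) ∨ (A → B) via the disjunct (C → A) → ¬C.
So the root u forces ((C → A) → ¬C) ∨ (A → B); the model is not a countermodel.

No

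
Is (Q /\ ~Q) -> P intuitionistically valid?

Yes

This is an instance of ex falso quodlibet, which is intuitionistically derivable.
No world can force both Q and ~Q, so the antecedent Q /\ ~Q is never forced and the implication holds vacuously at every world.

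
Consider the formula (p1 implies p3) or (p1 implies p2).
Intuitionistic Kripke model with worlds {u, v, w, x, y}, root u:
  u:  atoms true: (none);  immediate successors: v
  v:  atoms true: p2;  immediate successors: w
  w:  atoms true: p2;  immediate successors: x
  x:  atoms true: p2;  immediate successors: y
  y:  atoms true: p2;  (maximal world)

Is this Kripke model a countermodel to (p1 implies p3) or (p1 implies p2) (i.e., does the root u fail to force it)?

u forces (p1 implies p3) or (p1 implies p2) via the disjunct p1 implies p3.
So the root u forces (p1 implies p3) or (p1 implies p2); the model is not a countermodel.

No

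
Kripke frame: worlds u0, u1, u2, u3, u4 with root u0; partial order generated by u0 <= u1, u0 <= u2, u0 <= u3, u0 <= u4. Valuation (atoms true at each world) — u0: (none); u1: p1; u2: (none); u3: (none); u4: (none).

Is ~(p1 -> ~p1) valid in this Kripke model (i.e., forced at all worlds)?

No

Not every world: u0 ||-/- ~(p1 -> ~p1).
u0 ||-/- ~(p1 -> ~p1) since u2 is accessible from u0 and u2 ||- p1 -> ~p1.
u2 ||- p1 -> ~p1 vacuously: no world accessible from u2 forces the antecedent p1.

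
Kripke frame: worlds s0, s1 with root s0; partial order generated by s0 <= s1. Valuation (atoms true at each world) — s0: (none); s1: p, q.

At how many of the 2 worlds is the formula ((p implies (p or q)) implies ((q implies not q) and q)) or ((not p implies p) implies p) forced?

1

s0: does not force it — s0 does not force ((p implies (p or q)) implies ((q implies not q) and q)) or ((not p implies p) implies p): neither disjunct is forced at s0.
s1: forces it.
Worlds forcing the formula: {s1}.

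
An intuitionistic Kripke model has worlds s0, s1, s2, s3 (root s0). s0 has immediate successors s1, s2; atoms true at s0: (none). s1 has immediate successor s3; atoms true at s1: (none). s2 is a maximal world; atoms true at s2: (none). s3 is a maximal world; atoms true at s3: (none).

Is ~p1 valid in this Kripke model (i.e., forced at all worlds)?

s0 ||- ~p1: no world accessible from s0 forces p1.
Since the root s0 forces ~p1 and forcing is persistent (monotone upward), every world forces it.

Yes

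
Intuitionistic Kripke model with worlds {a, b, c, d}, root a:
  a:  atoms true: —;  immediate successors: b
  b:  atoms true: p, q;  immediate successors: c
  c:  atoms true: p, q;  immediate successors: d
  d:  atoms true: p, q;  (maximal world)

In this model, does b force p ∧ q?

b ⊩ p ∧ q since b forces both conjuncts.

Yes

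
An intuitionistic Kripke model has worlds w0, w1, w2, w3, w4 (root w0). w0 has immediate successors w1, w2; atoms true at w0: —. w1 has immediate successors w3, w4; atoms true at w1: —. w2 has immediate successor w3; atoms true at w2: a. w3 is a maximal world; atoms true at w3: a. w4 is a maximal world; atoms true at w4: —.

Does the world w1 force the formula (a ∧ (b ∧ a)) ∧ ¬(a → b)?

No

w1 ⊮ (a ∧ (b ∧ a)) ∧ ¬(a → b) since w1 fails a ∧ (b ∧ a).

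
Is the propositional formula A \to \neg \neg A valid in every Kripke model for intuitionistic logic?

Yes

This is double-negation introduction, which is intuitionistically derivable.
If a world forces A then every accessible world forces A (persistence), so none forces \neg A; hence \neg \neg A.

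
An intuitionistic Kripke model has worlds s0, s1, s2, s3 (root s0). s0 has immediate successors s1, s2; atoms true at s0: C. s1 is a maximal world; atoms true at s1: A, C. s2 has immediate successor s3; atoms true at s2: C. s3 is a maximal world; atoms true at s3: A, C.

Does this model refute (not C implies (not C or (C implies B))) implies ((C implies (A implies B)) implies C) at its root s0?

No

s0 forces (not C implies (not C or (C implies B))) implies ((C implies (A implies B)) implies C): every world accessible from s0 that forces not C implies (not C or (C implies B)) (namely s0, s1, s2, s3) also forces (C implies (A implies B)) implies C.
So the root s0 forces (not C implies (not C or (C implies B))) implies ((C implies (A implies B)) implies C); the model is not a countermodel.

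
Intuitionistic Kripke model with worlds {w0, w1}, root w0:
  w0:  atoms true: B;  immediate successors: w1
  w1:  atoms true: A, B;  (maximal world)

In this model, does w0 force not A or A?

No

w0 does not force not A or A: neither disjunct is forced at w0.
w0 does not force not A since w1 is accessible from w0 and w1 forces A.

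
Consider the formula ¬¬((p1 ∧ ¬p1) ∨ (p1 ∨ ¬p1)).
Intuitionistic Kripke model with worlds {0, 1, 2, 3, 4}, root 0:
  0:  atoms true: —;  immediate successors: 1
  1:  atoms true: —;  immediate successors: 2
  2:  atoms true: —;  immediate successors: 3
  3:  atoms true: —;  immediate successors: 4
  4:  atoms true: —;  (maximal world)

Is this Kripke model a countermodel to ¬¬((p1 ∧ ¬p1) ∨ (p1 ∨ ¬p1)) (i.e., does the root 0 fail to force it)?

No

0 ⊩ ¬¬((p1 ∧ ¬p1) ∨ (p1 ∨ ¬p1)): no world accessible from 0 forces ¬((p1 ∧ ¬p1) ∨ (p1 ∨ ¬p1)).
So the root 0 forces ¬¬((p1 ∧ ¬p1) ∨ (p1 ∨ ¬p1)); the model is not a countermodel.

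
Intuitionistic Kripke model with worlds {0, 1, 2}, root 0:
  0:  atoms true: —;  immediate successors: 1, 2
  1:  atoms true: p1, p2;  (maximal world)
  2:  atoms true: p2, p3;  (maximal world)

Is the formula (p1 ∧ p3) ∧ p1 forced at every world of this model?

No

Not every world: 0 ⊮ (p1 ∧ p3) ∧ p1.
0 ⊮ (p1 ∧ p3) ∧ p1 since 0 fails p1 ∧ p3.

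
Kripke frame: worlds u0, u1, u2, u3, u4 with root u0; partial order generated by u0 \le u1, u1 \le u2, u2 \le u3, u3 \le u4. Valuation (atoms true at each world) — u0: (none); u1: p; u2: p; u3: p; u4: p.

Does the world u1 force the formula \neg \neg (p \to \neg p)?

u1 \nVdash \neg \neg (p \to \neg p) since u1 is accessible from u1 and u1 \Vdash \neg (p \to \neg p).
u1 \Vdash \neg (p \to \neg p): no world accessible from u1 forces p \to \neg p.

No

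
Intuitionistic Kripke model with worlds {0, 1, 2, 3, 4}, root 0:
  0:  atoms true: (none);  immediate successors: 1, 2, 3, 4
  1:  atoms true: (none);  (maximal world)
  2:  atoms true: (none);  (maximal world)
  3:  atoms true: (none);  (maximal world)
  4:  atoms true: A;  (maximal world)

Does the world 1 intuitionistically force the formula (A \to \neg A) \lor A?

Yes

1 \Vdash (A \to \neg A) \lor A via the disjunct A \to \neg A.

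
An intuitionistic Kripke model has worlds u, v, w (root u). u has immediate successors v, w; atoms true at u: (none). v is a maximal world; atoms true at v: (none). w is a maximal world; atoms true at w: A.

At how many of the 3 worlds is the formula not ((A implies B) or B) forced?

u: does not force it — u does not force not ((A implies B) or B) since v is accessible from u and v forces (A implies B) or B.
v: does not force it.
w: forces it.
Worlds forcing the formula: {w}.

1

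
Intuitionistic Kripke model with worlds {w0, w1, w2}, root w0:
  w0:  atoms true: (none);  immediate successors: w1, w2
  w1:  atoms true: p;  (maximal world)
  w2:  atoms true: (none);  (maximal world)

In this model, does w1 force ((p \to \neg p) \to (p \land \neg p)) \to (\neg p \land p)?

w1 \nVdash ((p \to \neg p) \to (p \land \neg p)) \to (\neg p \land p): already at w1 itself, w1 \Vdash (p \to \neg p) \to (p \land \neg p) but w1 \nVdash \neg p \land p.
w1 \nVdash \neg p \land p since w1 fails \neg p.

No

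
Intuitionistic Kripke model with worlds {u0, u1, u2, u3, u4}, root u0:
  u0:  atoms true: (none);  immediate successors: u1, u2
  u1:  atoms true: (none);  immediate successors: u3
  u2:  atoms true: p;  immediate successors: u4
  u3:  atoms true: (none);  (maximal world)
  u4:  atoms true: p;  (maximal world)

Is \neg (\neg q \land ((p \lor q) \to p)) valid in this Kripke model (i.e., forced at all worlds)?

No

Not every world: u0 \nVdash \neg (\neg q \land ((p \lor q) \to p)).
u0 \nVdash \neg (\neg q \land ((p \lor q) \to p)) since u0 is accessible from u0 and u0 \Vdash \neg q \land ((p \lor q) \to p).
u0 \Vdash \neg q \land ((p \lor q) \to p) since u0 forces both conjuncts.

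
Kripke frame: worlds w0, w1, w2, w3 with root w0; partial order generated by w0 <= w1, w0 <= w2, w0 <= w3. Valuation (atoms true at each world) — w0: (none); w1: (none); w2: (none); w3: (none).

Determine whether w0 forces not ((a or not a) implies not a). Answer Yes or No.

No

w0 does not force not ((a or not a) implies not a) since w0 is accessible from w0 and w0 forces (a or not a) implies not a.
w0 forces (a or not a) implies not a: every world accessible from w0 that forces a or not a (namely w0, w1, w2, w3) also forces not a.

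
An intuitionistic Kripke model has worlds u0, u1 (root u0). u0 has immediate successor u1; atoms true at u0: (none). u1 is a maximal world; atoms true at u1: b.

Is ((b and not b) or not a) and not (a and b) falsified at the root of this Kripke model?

u0 forces ((b and not b) or not a) and not (a and b) since u0 forces both conjuncts.
So the root u0 forces ((b and not b) or not a) and not (a and b); the model is not a countermodel.

No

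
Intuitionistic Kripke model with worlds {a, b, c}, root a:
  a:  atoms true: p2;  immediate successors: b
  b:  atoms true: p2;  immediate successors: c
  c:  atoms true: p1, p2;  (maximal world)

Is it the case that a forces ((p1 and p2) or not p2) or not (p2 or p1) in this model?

No

a does not force ((p1 and p2) or not p2) or not (p2 or p1): neither disjunct is forced at a.
a does not force (p1 and p2) or not p2: neither disjunct is forced at a.
a does not force p1 and p2 since a fails p1.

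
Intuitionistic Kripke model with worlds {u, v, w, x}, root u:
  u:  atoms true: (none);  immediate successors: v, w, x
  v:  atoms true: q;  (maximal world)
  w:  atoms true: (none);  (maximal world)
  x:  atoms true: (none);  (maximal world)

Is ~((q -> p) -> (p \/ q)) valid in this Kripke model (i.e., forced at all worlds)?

Not every world: u ||-/- ~((q -> p) -> (p \/ q)).
u ||-/- ~((q -> p) -> (p \/ q)) since v is accessible from u and v ||- (q -> p) -> (p \/ q).
v ||- (q -> p) -> (p \/ q) vacuously: no world accessible from v forces the antecedent q -> p.

No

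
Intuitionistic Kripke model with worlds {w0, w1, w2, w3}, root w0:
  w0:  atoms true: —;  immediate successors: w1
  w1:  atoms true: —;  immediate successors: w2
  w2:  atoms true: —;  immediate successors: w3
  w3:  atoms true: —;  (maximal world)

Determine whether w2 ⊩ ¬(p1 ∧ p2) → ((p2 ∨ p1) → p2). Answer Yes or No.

Yes

w2 ⊩ ¬(p1 ∧ p2) → ((p2 ∨ p1) → p2): every world accessible from w2 that forces ¬(p1 ∧ p2) (namely w2, w3) also forces (p2 ∨ p1) → p2.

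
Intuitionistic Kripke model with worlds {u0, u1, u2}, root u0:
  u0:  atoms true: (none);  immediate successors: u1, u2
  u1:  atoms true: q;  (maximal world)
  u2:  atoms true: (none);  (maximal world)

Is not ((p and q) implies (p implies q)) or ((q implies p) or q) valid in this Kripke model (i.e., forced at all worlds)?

No

Not every world: u0 does not force not ((p and q) implies (p implies q)) or ((q implies p) or q).
u0 does not force not ((p and q) implies (p implies q)) or ((q implies p) or q): neither disjunct is forced at u0.
u0 does not force not ((p and q) implies (p implies q)) since u0 is accessible from u0 and u0 forces (p and q) implies (p implies q).
u0 forces (p and q) implies (p implies q) vacuously: no world accessible from u0 forces the antecedent p and q.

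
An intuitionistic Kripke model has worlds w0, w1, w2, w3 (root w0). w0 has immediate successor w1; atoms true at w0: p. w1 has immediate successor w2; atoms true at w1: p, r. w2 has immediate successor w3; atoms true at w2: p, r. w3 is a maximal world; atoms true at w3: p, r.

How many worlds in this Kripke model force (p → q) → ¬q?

w0: forces it.
w1: forces it.
w2: forces it.
w3: forces it.
Worlds forcing the formula: {w0, w1, w2, w3}.

4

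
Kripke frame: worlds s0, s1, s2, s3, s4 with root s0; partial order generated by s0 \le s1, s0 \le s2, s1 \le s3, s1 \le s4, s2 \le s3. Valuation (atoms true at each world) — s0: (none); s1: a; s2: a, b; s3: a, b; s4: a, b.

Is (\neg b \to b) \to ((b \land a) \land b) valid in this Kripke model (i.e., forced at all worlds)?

Not every world: s0 \nVdash (\neg b \to b) \to ((b \land a) \land b).
s0 \nVdash (\neg b \to b) \to ((b \land a) \land b): already at s0 itself, s0 \Vdash \neg b \to b but s0 \nVdash (b \land a) \land b.
s0 \nVdash (b \land a) \land b since s0 fails b \land a.

No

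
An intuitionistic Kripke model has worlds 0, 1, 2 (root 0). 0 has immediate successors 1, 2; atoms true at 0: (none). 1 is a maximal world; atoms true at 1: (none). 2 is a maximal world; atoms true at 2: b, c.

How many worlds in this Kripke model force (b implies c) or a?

3

0: forces it.
1: forces it.
2: forces it.
Worlds forcing the formula: {0, 1, 2}.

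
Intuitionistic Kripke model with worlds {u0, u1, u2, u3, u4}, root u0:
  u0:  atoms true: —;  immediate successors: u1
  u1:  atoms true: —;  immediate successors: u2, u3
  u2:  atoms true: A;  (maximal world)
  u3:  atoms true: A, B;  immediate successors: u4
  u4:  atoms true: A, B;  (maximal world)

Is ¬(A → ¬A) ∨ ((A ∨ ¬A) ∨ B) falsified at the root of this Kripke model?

No

u0 ⊩ ¬(A → ¬A) ∨ ((A ∨ ¬A) ∨ B) via the disjunct ¬(A → ¬A).
So the root u0 forces ¬(A → ¬A) ∨ ((A ∨ ¬A) ∨ B); the model is not a countermodel.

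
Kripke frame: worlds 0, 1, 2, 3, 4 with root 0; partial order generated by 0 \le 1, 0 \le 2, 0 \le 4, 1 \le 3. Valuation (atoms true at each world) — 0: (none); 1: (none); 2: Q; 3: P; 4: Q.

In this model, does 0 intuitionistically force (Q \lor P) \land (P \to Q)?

No

0 \nVdash (Q \lor P) \land (P \to Q) since 0 fails Q \lor P.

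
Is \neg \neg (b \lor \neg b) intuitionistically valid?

This is the double negation of excluded middle, which is intuitionistically derivable.
Assuming \neg (b \lor \neg b): from b we'd get b \lor \neg b, so \neg b; but then b \lor \neg b again — contradiction. Hence \neg \neg (b \lor \neg b).

Yes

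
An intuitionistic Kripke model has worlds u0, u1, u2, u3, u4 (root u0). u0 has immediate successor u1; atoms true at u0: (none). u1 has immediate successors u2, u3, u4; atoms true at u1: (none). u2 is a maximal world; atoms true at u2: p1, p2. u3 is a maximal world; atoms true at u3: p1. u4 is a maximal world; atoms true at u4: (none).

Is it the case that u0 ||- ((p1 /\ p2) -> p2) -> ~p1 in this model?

u0 ||-/- ((p1 /\ p2) -> p2) -> ~p1: already at u0 itself, u0 ||- (p1 /\ p2) -> p2 but u0 ||-/- ~p1.
u0 ||-/- ~p1 since u2 is accessible from u0 and u2 ||- p1.

No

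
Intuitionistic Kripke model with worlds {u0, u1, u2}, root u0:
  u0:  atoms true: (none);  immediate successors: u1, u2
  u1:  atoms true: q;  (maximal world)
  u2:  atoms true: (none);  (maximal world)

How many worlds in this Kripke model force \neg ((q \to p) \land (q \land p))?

3

u0: forces it.
u1: forces it.
u2: forces it.
Worlds forcing the formula: {u0, u1, u2}.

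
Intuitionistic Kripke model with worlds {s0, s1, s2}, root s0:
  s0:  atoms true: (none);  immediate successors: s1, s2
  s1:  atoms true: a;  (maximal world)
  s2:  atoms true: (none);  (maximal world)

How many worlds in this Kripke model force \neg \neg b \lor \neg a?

1

s0: does not force it — s0 \nVdash \neg \neg b \lor \neg a: neither disjunct is forced at s0.
s1: does not force it.
s2: forces it.
Worlds forcing the formula: {s2}.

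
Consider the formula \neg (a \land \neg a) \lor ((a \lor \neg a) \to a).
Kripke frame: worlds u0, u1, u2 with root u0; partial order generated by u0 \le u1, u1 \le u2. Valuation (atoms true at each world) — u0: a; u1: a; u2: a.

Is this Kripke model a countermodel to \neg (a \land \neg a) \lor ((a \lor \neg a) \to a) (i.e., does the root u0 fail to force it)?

No

u0 \Vdash \neg (a \land \neg a) \lor ((a \lor \neg a) \to a) via the disjunct \neg (a \land \neg a).
So the root u0 forces \neg (a \land \neg a) \lor ((a \lor \neg a) \to a); the model is not a countermodel.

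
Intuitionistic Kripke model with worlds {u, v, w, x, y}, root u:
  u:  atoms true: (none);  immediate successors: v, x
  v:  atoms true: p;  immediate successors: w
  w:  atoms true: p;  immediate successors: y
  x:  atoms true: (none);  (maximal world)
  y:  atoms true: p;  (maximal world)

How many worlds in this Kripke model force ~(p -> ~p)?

3

u: does not force it — u ||-/- ~(p -> ~p) since x is accessible from u and x ||- p -> ~p.
v: forces it.
w: forces it.
x: does not force it — x ||-/- ~(p -> ~p) since x is accessible from x and x ||- p -> ~p.
y: forces it.
Worlds forcing the formula: {v, w, y}.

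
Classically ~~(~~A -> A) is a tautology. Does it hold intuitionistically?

This is the double negation of double-negation elimination, which is intuitionistically derivable.
By Glivenko's theorem the double negation of any classical propositional tautology is intuitionistically provable; ~~A -> A is classically a tautology.

Yes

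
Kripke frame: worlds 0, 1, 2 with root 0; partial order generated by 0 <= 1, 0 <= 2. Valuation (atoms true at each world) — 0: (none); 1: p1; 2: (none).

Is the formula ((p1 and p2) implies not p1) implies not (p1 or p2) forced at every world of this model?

No

Not every world: 0 does not force ((p1 and p2) implies not p1) implies not (p1 or p2).
0 does not force ((p1 and p2) implies not p1) implies not (p1 or p2): already at 0 itself, 0 forces (p1 and p2) implies not p1 but 0 does not force not (p1 or p2).
0 does not force not (p1 or p2) since 1 is accessible from 0 and 1 forces p1 or p2.
1 forces p1 or p2 via the disjunct p1.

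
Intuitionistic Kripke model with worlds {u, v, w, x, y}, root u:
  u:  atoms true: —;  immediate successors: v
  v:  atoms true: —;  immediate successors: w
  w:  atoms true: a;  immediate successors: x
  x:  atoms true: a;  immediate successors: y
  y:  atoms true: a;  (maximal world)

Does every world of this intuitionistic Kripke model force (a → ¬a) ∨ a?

No

Not every world: u ⊮ (a → ¬a) ∨ a.
u ⊮ (a → ¬a) ∨ a: neither disjunct is forced at u.
u ⊮ a → ¬a: at the accessible world w, w ⊩ a but w ⊮ ¬a.
w ⊮ ¬a since w is accessible from w and w ⊩ a.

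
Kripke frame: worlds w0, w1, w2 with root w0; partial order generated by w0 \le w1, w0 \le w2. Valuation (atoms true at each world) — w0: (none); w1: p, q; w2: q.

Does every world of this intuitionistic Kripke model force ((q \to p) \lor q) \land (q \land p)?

No

Not every world: w0 \nVdash ((q \to p) \lor q) \land (q \land p).
w0 \nVdash ((q \to p) \lor q) \land (q \land p) since w0 fails (q \to p) \lor q.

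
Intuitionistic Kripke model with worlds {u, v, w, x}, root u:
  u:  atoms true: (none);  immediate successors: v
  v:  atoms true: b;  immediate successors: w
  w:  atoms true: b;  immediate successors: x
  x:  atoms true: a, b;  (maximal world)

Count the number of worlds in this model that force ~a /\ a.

u: does not force it — u ||-/- ~a /\ a since u fails ~a.
v: does not force it — v ||-/- ~a /\ a since v fails ~a.
w: does not force it.
x: does not force it.
Worlds forcing the formula: { }.

0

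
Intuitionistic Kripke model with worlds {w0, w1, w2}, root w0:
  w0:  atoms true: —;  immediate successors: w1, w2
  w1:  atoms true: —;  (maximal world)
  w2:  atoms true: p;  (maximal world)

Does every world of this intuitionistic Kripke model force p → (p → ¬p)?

Not every world: w0 ⊮ p → (p → ¬p).
w0 ⊮ p → (p → ¬p): at the accessible world w2, w2 ⊩ p but w2 ⊮ p → ¬p.
w2 ⊮ p → ¬p: already at w2 itself, w2 ⊩ p but w2 ⊮ ¬p.

No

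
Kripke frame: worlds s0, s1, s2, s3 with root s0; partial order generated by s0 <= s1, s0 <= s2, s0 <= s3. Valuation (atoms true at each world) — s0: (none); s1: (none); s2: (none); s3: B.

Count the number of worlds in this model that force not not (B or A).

s0: does not force it — s0 does not force not not (B or A) since s1 is accessible from s0 and s1 forces not (B or A).
s1: does not force it — s1 does not force not not (B or A) since s1 is accessible from s1 and s1 forces not (B or A).
s2: does not force it — s2 does not force not not (B or A) since s2 is accessible from s2 and s2 forces not (B or A).
s3: forces it.
Worlds forcing the formula: {s3}.

1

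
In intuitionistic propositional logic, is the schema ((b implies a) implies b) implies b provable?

This is Peirce's law, which is not intuitionistically valid.
A Kripke countermodel: worlds w0, w1; order generated by w0 <= w1; atoms true at each world — w0:{}; w1:{b}.
w0 does not force ((b implies a) implies b) implies b: already at w0 itself, w0 forces (b implies a) implies b but w0 does not force b.
w0 lacks atom b, so w0 does not force b.
So the root w0 does not force the formula.

No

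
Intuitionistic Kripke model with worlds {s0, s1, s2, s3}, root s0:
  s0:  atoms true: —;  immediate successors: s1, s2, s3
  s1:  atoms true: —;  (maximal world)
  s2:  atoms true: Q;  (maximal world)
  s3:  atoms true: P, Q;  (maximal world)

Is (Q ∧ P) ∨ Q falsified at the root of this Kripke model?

s0 ⊮ (Q ∧ P) ∨ Q: neither disjunct is forced at s0.
s0 ⊮ Q ∧ P since s0 fails Q.
So the root s0 does not force (Q ∧ P) ∨ Q; the model is a countermodel.

Yes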